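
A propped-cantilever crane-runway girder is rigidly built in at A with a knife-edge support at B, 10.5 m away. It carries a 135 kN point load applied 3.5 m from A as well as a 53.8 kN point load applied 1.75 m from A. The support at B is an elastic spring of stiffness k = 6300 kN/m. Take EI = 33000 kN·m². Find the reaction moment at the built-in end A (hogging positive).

M_A = 337.5 kN·m

Release the roller at B. Primary structure: cantilever fixed at A.
Deflection at B on the released cantilever, summing each load's contribution:
  point load 135 at a = 3.5: Pa²(3L − a)/(6EI) = 7718/EI
  point load 53.8 at a = 1.75: Pa²(3L − a)/(6EI) = 816.9/EI
  δ_0 = 8534/EI
Tip deflection under a unit load at B: L³/(3EI) = 385.9/EI.
With EI = 33000 kN·m²: δ_0 = 0.25862 m and δ_{BB} = 0.011693 m/kN.
Compatibility — the spring shortens by R_B/k under the reaction it provides: δ_0 − R_B·δ_{BB} = R_B/k. With 1/k = 0.000159 m/kN, R_B = δ_0 / (δ_{BB} + 1/k) = 0.25862 / (0.011693 + 0.000159) = 21.82 kN.
Moment equilibrium about A: M_A = Σ(load moments about A) − R_B·L = 566.6 − 21.82×10.5 = 337.5 kN·m.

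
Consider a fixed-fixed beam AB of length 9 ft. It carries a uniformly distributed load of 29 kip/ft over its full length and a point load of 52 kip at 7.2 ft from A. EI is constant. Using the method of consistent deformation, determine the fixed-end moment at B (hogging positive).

Take the two fixed-end moments M_A, M_B as redundants; the released structure is the simple span AB.
Simple-span end rotations at A and B under the given loads:
  at A: UDL 29: wL³/(24EI) = 880.9/EI
  at B: UDL 29: wL³/(24EI) = 880.9/EI
  at A: point load 52 at a = 7.2: Pab(L + b)/(6LEI) = 134.8/EI
  at B: point load 52 at a = 7.2: Pab(L + a)/(6LEI) = 202.2/EI
  θ_A0 = 1016/EI,  θ_B0 = 1083/EI
Flexibility coefficients: a unit moment at one end gives L/(3EI) there and L/(6EI) at the far end, so f₁₁ = f₂₂ = 3/EI and f₁₂ = f₂₁ = 1.5/EI.
Compatibility — zero rotation at each built-in end:
  3 M_A + 1.5 M_B = 1016
  1.5 M_A + 3 M_B = 1083
Solving the pair gives M_A = 210.7 kip·ft and M_B = 255.7 kip·ft (hogging).

M_B = 255.7 kip·ft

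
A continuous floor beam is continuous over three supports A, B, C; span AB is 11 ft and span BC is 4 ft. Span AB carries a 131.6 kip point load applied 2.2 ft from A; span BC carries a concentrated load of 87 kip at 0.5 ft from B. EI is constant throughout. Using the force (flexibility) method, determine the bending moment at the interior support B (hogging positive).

M_B = 111.4 kip·ft

Release continuity at B by inserting a hinge; the redundant is the internal moment M_B. The primary structure is two simply-supported spans AB and BC.
Discontinuity in slope at B on the released structure — sum the simple-span end rotations:
  span AB: point load 131.6 at a = 2.2: Pab(L + a)/(6LEI) = 509.6/EI
  span BC: point load 87 at a = 0.5: Pab(L + b)/(6LEI) = 47.58/EI
  relative rotation θ_0 = (509.6 + 47.58)/EI = 557.1/EI
A unit hogging moment at B produces rotation L₁/(3EI) + L₂/(3EI) = 5/EI.
Compatibility: M_B·(L₁+L₂)/(3EI) = θ_0, giving M_B = 111.4 kip·ft (hogging).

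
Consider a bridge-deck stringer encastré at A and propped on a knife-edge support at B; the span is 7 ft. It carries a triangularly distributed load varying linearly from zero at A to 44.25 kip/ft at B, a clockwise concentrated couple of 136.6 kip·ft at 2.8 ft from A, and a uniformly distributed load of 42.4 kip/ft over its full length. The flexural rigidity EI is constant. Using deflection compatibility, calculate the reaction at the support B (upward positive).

Take the reaction at B as the redundant and release it; the primary structure is a cantilever fixed at A.
Downward deflection at the released point B due to the loads:
  triangular load, peak 44.25 at the free end: 11w₀L⁴/(120EI) = 9739/EI
  clockwise couple 136.6 at a = 2.8: M₀a(2L − a)/(2EI) = 2142/EI
  UDL 42.4: wL⁴/(8EI) = 12725/EI
  δ_0 = 24606/EI
Tip deflection under a unit load at B: L³/(3EI) = 114.3/EI.
The prop prevents deflection at B: R_B = δ_0/δ_{BB} = 24606/114.3 = 215.2 kip.

R_B = 215.2 kip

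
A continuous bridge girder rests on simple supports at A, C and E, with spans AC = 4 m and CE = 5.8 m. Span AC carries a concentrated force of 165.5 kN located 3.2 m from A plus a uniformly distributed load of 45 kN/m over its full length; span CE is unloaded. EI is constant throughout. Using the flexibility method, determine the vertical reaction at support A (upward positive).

R_A = 104.2 kN

Release continuity at C by inserting a hinge; the redundant is the internal moment M_C. The primary structure is two simply-supported spans AC and CE.
End slopes at the hinge C, treating each span as simply supported:
  span AC: point load 165.5 at a = 3.2: Pab(L + a)/(6LEI) = 127.1/EI
  span AC: UDL 45: wL³/(24EI) = 120/EI
  relative rotation θ_0 = (247.1 + 0)/EI = 247.1/EI
A unit hogging moment at C produces rotation L₁/(3EI) + L₂/(3EI) = 3.267/EI.
Compatibility: M_C·(L₁+L₂)/(3EI) = θ_0, giving M_C = 75.64 kN·m (hogging).
Span AC, ΣM about A with M_C applied at C: R_C^{AC}·4 = 889.6 + 75.64, so R_C^{AC} = 241.3 kN and R_A = 345.5 − 241.3 = 104.2 kN.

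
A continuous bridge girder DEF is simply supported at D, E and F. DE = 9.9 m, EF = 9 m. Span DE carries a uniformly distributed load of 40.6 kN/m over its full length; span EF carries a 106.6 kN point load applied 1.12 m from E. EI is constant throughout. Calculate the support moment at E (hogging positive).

M_E = 307.2 kN·m

Insert a hinge at E; M_E is the redundant, and each span becomes simply supported.
End slopes at the hinge E, treating each span as simply supported:
  span DE: UDL 40.6: wL³/(24EI) = 1641/EI
  span EF: point load 106.6 at a = 1.12: Pab(L + b)/(6LEI) = 294.1/EI
  relative rotation θ_0 = (1641 + 294.1)/EI = 1936/EI
A unit hogging moment at E produces rotation L₁/(3EI) + L₂/(3EI) = 6.3/EI.
Slope continuity at E: θ_0 = M_E·6.3/EI, so M_E = 1936/6.3 = 307.2 kN·m (hogging).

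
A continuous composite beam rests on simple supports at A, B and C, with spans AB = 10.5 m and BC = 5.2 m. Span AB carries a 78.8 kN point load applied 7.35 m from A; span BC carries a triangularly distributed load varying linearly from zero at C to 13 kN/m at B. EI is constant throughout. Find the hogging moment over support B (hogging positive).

Insert a hinge at B; M_B is the redundant, and each span becomes simply supported.
Discontinuity in slope at B on the released structure — sum the simple-span end rotations:
  span AB: point load 78.8 at a = 7.35: Pab(L + a)/(6LEI) = 516.9/EI
  span BC: triangular load, peak 13: w₀L³/(45EI) = 40.62/EI
  relative rotation θ_0 = (516.9 + 40.62)/EI = 557.5/EI
A unit hogging moment at B produces rotation L₁/(3EI) + L₂/(3EI) = 5.233/EI.
Slope continuity at B: θ_0 = M_B·5.233/EI, so M_B = 557.5/5.233 = 106.5 kN·m (hogging).

M_B = 106.5 kN·m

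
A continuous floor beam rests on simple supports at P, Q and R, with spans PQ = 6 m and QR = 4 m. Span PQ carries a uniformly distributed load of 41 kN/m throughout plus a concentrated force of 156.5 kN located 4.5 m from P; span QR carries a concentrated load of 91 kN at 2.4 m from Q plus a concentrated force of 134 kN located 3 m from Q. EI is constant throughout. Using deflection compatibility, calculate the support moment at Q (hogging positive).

M_Q = 252.7 kN·m

Take M_Q as the redundant. Released structure: two simple spans PQ and QR with a hinge at Q.
Rotations at Q on the released spans (each span's end-slope, ×1/EI):
  span PQ: UDL 41: wL³/(24EI) = 369/EI
  span PQ: point load 156.5 at a = 4.5: Pab(L + a)/(6LEI) = 308.1/EI
  span QR: point load 91 at a = 2.4: Pab(L + b)/(6LEI) = 81.54/EI
  span QR: point load 134 at a = 3: Pab(L + b)/(6LEI) = 83.75/EI
  relative rotation θ_0 = (677.1 + 165.3)/EI = 842.4/EI
A unit hogging moment at Q produces rotation L₁/(3EI) + L₂/(3EI) = 3.333/EI.
Compatibility: M_Q·(L₁+L₂)/(3EI) = θ_0, giving M_Q = 252.7 kN·m (hogging).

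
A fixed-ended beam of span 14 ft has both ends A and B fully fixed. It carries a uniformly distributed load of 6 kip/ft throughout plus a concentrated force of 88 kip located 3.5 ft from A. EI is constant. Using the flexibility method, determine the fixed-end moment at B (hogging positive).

M_B = 155.8 kip·ft

Take the two fixed-end moments M_A, M_B as redundants; the released structure is the simple span AB.
On the primary (simply-supported) span, the end slopes from the loading are:
  at A: UDL 6: wL³/(24EI) = 686/EI
  at B: UDL 6: wL³/(24EI) = 686/EI
  at A: point load 88 at a = 3.5: Pab(L + b)/(6LEI) = 943.2/EI
  at B: point load 88 at a = 3.5: Pab(L + a)/(6LEI) = 673.8/EI
  θ_A0 = 1629/EI,  θ_B0 = 1360/EI
Flexibility coefficients: a unit moment at one end gives L/(3EI) there and L/(6EI) at the far end, so f₁₁ = f₂₂ = 4.667/EI and f₁₂ = f₂₁ = 2.333/EI.
Compatibility — zero rotation at each built-in end:
  4.667 M_A + 2.333 M_B = 1629
  2.333 M_A + 4.667 M_B = 1360
Solving the pair gives M_A = 271.2 kip·ft and M_B = 155.8 kip·ft (hogging).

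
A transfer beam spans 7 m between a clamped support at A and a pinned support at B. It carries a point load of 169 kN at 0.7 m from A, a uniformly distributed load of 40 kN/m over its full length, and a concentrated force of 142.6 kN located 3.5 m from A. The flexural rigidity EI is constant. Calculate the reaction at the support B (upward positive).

R_B = 152 kN

Choose R_B as the redundant. The primary structure is the cantilever fixed at A.
Deflection at B on the released cantilever, summing each load's contribution:
  point load 169 at a = 0.7: Pa²(3L − a)/(6EI) = 280.2/EI
  UDL 40: wL⁴/(8EI) = 12005/EI
  point load 142.6 at a = 3.5: Pa²(3L − a)/(6EI) = 5095/EI
  δ_0 = 17380/EI
Flexibility coefficient — unit upward force at B: δ_{BB} = L³/(3EI) = 114.3/EI.
The prop prevents deflection at B: R_B = δ_0/δ_{BB} = 17380/114.3 = 152 kN.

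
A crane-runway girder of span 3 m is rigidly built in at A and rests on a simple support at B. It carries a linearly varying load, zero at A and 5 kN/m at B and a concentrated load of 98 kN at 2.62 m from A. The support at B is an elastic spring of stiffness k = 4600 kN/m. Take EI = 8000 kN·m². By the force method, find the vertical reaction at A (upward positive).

R_A = 35.43 kN

Take the reaction at B as the redundant and release it; the primary structure is a cantilever fixed at A.
Downward deflection at the released point B due to the loads:
  triangular load, peak 5 at the free end: 11w₀L⁴/(120EI) = 37.12/EI
  point load 98 at a = 2.62: Pa²(3L − a)/(6EI) = 715.3/EI
  δ_0 = 752.4/EI
Tip deflection under a unit load at B: L³/(3EI) = 9/EI.
With EI = 8000 kN·m²: δ_0 = 0.094055 m and δ_{BB} = 0.001125 m/kN.
Compatibility — the spring shortens by R_B/k under the reaction it provides: δ_0 − R_B·δ_{BB} = R_B/k. With 1/k = 0.000217 m/kN, R_B = δ_0 / (δ_{BB} + 1/k) = 0.094055 / (0.001125 + 0.000217) = 70.07 kN.
Vertical equilibrium: R_A = ΣP − R_B = 105.5 − 70.07 = 35.43 kN.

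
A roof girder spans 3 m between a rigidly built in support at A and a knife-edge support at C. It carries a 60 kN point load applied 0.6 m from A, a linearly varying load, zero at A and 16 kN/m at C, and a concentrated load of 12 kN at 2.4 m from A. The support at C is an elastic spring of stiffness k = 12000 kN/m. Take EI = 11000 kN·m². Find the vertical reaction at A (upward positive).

R_A = 73.3 kN

Choose R_C as the redundant. The primary structure is the cantilever fixed at A.
Free-end deflection of the primary structure under the applied loading (downward +):
  point load 60 at a = 0.6: Pa²(3L − a)/(6EI) = 30.24/EI
  triangular load, peak 16 at the free end: 11w₀L⁴/(120EI) = 118.8/EI
  point load 12 at a = 2.4: Pa²(3L − a)/(6EI) = 76.03/EI
  δ_0 = 225.1/EI
Tip deflection under a unit load at C: L³/(3EI) = 9/EI.
With EI = 11000 kN·m²: δ_0 = 0.020461 m and δ_{CC} = 0.000818 m/kN.
Compatibility — the spring shortens by R_C/k under the reaction it provides: δ_0 − R_C·δ_{CC} = R_C/k. With 1/k = 0.000083 m/kN, R_C = δ_0 / (δ_{CC} + 1/k) = 0.020461 / (0.000818 + 0.000083) = 22.7 kN.
Vertical equilibrium: R_A = ΣP − R_C = 96 − 22.7 = 73.3 kN.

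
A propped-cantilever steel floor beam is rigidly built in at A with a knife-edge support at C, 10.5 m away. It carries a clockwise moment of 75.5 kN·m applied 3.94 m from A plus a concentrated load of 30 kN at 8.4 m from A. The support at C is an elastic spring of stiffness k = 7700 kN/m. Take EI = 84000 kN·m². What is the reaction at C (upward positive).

Remove the prop at C; the released (primary) structure is a cantilever built in at A.
Primary-structure tip deflection at C by superposition:
  clockwise couple 75.5 at a = 3.94: M₀a(2L − a)/(2EI) = 2537/EI
  point load 30 at a = 8.4: Pa²(3L − a)/(6EI) = 8150/EI
  δ_0 = 10687/EI
Tip deflection under a unit load at C: L³/(3EI) = 385.9/EI.
With EI = 84000 kN·m²: δ_0 = 0.12723 m and δ_{CC} = 0.004594 m/kN.
Compatibility — the spring shortens by R_C/k under the reaction it provides: δ_0 − R_C·δ_{CC} = R_C/k. With 1/k = 0.00013 m/kN, R_C = δ_0 / (δ_{CC} + 1/k) = 0.12723 / (0.004594 + 0.00013) = 26.93 kN.

R_C = 26.93 kN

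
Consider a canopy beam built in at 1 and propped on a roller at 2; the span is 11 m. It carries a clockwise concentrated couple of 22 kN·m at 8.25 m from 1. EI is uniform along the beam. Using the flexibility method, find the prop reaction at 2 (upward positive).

R_2 = 2.812 kN

Remove the prop at 2; the released (primary) structure is a cantilever built in at 1.
Free-end deflection of the primary structure under the applied loading (downward +):
  clockwise couple 22 at a = 8.25: M₀a(2L − a)/(2EI) = 1248/EI
Flexibility coefficient — unit upward force at 2: δ_{22} = L³/(3EI) = 443.7/EI.
The prop prevents deflection at 2: R_2 = δ_0/δ_{22} = 1248/443.7 = 2.812 kN.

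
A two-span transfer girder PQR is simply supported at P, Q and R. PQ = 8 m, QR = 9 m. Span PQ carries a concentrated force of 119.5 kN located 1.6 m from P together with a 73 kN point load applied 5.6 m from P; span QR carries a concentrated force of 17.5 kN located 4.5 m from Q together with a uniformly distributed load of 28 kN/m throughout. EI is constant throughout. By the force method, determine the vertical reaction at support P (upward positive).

R_P = 85.25 kN

Take M_Q as the redundant. Released structure: two simple spans PQ and QR with a hinge at Q.
End slopes at the hinge Q, treating each span as simply supported:
  span PQ: point load 119.5 at a = 1.6: Pab(L + a)/(6LEI) = 244.7/EI
  span PQ: point load 73 at a = 5.6: Pab(L + a)/(6LEI) = 278/EI
  span QR: point load 17.5 at a = 4.5: Pab(L + b)/(6LEI) = 88.59/EI
  span QR: UDL 28: wL³/(24EI) = 850.5/EI
  relative rotation θ_0 = (522.7 + 939.1)/EI = 1462/EI
A unit hogging moment at Q produces rotation L₁/(3EI) + L₂/(3EI) = 5.667/EI.
Slope continuity at Q: θ_0 = M_Q·5.667/EI, so M_Q = 1462/5.667 = 258 kN·m (hogging).
Span PQ, ΣM about P with M_Q applied at Q: R_Q^{PQ}·8 = 600 + 258, so R_Q^{PQ} = 107.2 kN and R_P = 192.5 − 107.2 = 85.25 kN.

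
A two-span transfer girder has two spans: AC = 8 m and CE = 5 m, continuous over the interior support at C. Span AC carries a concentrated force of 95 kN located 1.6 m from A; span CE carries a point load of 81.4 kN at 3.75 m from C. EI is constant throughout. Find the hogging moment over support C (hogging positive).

Take M_C as the redundant. Released structure: two simple spans AC and CE with a hinge at C.
End slopes at the hinge C, treating each span as simply supported:
  span AC: point load 95 at a = 1.6: Pab(L + a)/(6LEI) = 194.6/EI
  span CE: point load 81.4 at a = 3.75: Pab(L + b)/(6LEI) = 79.49/EI
  relative rotation θ_0 = (194.6 + 79.49)/EI = 274.1/EI
A unit hogging moment at C produces rotation L₁/(3EI) + L₂/(3EI) = 4.333/EI.
Compatibility: M_C·(L₁+L₂)/(3EI) = θ_0, giving M_C = 63.24 kN·m (hogging).

M_C = 63.24 kN·m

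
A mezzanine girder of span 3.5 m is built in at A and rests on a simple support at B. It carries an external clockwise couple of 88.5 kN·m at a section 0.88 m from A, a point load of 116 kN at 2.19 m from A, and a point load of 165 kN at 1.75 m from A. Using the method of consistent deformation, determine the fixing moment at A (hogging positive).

M_A = 203.8 kN·m

Choose R_B as the redundant. The primary structure is the cantilever fixed at A.
Downward deflection at the released point B due to the loads:
  clockwise couple 88.5 at a = 0.88: M₀a(2L − a)/(2EI) = 238.3/EI
  point load 116 at a = 2.19: Pa²(3L − a)/(6EI) = 770.5/EI
  point load 165 at a = 1.75: Pa²(3L − a)/(6EI) = 736.9/EI
  δ_0 = 1746/EI
Flexibility coefficient — unit upward force at B: δ_{BB} = L³/(3EI) = 14.29/EI.
Compatibility at B: δ_0 − R_B·δ_{BB} = 0, so R_B = 1746/14.29 = 122.2 kN.
Moment equilibrium about A: M_A = Σ(load moments about A) − R_B·L = 631.3 − 122.2×3.5 = 203.8 kN·m.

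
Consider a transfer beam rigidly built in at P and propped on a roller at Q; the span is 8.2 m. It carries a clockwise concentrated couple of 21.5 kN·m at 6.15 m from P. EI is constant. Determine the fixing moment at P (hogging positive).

M_P = -8.734 kN·m

Choose R_Q as the redundant. The primary structure is the cantilever fixed at P.
Deflection at Q on the released cantilever, summing each load's contribution:
  clockwise couple 21.5 at a = 6.15: M₀a(2L − a)/(2EI) = 677.7/EI
Tip deflection under a unit load at Q: L³/(3EI) = 183.8/EI.
The prop prevents deflection at Q: R_Q = δ_0/δ_{QQ} = 677.7/183.8 = 3.687 kN.
Moment equilibrium about P: M_P = Σ(load moments about P) − R_Q·L = 21.5 − 3.687×8.2 = -8.734 kN·m.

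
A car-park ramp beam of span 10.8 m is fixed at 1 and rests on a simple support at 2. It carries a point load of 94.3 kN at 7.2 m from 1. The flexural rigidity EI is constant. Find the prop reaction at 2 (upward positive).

R_2 = 48.9 kN

Release the roller at 2. Primary structure: cantilever fixed at 1.
Primary-structure tip deflection at 2 by superposition:
  point load 94.3 at a = 7.2: Pa²(3L − a)/(6EI) = 20532/EI
Flexibility coefficient — unit upward force at 2: δ_{22} = L³/(3EI) = 419.9/EI.
Compatibility at 2: δ_0 − R_2·δ_{22} = 0, so R_2 = 20532/419.9 = 48.9 kN.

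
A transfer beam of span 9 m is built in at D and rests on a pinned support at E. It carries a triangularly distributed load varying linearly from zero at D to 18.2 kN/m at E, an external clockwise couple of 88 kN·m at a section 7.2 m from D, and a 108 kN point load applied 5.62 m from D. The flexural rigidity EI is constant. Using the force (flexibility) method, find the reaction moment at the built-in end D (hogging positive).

M_D = 204.1 kN·m

Take the reaction at E as the redundant and release it; the primary structure is a cantilever fixed at D.
Primary-structure tip deflection at E by superposition:
  triangular load, peak 18.2 at the free end: 11w₀L⁴/(120EI) = 10946/EI
  clockwise couple 88 at a = 7.2: M₀a(2L − a)/(2EI) = 3421/EI
  point load 108 at a = 5.62: Pa²(3L − a)/(6EI) = 12155/EI
  δ_0 = 26522/EI
Tip deflection under a unit load at E: L³/(3EI) = 243/EI.
Compatibility at E: δ_0 − R_E·δ_{EE} = 0, so R_E = 26522/243 = 109.1 kN.
Moment equilibrium about D: M_D = Σ(load moments about D) − R_E·L = 1186 − 109.1×9 = 204.1 kN·m.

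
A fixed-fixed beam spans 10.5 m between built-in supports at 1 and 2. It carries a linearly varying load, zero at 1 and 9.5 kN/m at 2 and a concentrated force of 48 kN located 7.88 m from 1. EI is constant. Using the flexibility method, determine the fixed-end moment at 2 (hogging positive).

Release both end moments; the primary structure is a simply-supported span 12 with redundants M_1 and M_2.
Simple-span end rotations at 1 and 2 under the given loads:
  at 1: triangular load, peak 9.5: 7w₀L³/(360EI) = 213.8/EI
  at 2: triangular load, peak 9.5: w₀L³/(45EI) = 244.4/EI
  at 1: point load 48 at a = 7.88: Pab(L + b)/(6LEI) = 206.4/EI
  at 2: point load 48 at a = 7.88: Pab(L + a)/(6LEI) = 289.1/EI
  θ_10 = 420.2/EI,  θ_20 = 533.5/EI
Flexibility coefficients: a unit moment at one end gives L/(3EI) there and L/(6EI) at the far end, so f₁₁ = f₂₂ = 3.5/EI and f₁₂ = f₂₁ = 1.75/EI.
Compatibility — zero rotation at each built-in end:
  3.5 M_1 + 1.75 M_2 = 420.2
  1.75 M_1 + 3.5 M_2 = 533.5
Solving the pair gives M_1 = 58.46 kN·m and M_2 = 123.2 kN·m (hogging).

M_2 = 123.2 kN·m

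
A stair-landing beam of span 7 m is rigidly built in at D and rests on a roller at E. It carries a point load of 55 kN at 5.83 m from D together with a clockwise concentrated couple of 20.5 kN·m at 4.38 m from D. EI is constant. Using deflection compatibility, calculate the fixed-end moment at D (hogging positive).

Choose R_E as the redundant. The primary structure is the cantilever fixed at D.
Downward deflection at the released point E due to the loads:
  point load 55 at a = 5.83: Pa²(3L − a)/(6EI) = 4726/EI
  clockwise couple 20.5 at a = 4.38: M₀a(2L − a)/(2EI) = 431.9/EI
  δ_0 = 5158/EI
Flexibility coefficient — unit upward force at E: δ_{EE} = L³/(3EI) = 114.3/EI.
The prop prevents deflection at E: R_E = δ_0/δ_{EE} = 5158/114.3 = 45.12 kN.
Moment equilibrium about D: M_D = Σ(load moments about D) − R_E·L = 341.1 − 45.12×7 = 25.33 kN·m.

M_D = 25.33 kN·m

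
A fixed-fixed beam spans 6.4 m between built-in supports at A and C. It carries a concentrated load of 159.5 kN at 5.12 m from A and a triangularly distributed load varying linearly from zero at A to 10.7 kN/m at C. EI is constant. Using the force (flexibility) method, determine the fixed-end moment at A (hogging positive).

Take the two fixed-end moments M_A, M_C as redundants; the released structure is the simple span AC.
Simple-span end rotations at A and C under the given loads:
  at A: point load 159.5 at a = 5.12: Pab(L + b)/(6LEI) = 209.1/EI
  at C: point load 159.5 at a = 5.12: Pab(L + a)/(6LEI) = 313.6/EI
  at A: triangular load, peak 10.7: 7w₀L³/(360EI) = 54.54/EI
  at C: triangular load, peak 10.7: w₀L³/(45EI) = 62.33/EI
  θ_A0 = 263.6/EI,  θ_C0 = 375.9/EI
Flexibility coefficients: a unit moment at one end gives L/(3EI) there and L/(6EI) at the far end, so f₁₁ = f₂₂ = 2.133/EI and f₁₂ = f₂₁ = 1.067/EI.
Compatibility — zero rotation at each built-in end:
  2.133 M_A + 1.067 M_C = 263.6
  1.067 M_A + 2.133 M_C = 375.9
Solving the pair gives M_A = 47.27 kN·m and M_C = 152.6 kN·m (hogging).

M_A = 47.27 kN·m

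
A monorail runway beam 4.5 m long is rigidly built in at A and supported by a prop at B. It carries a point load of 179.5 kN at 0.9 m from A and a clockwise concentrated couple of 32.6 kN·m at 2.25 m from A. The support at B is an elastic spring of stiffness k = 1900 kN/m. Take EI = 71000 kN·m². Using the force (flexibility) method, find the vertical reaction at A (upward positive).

Take the reaction at B as the redundant and release it; the primary structure is a cantilever fixed at A.
Primary-structure tip deflection at B by superposition:
  point load 179.5 at a = 0.9: Pa²(3L − a)/(6EI) = 305.3/EI
  clockwise couple 32.6 at a = 2.25: M₀a(2L − a)/(2EI) = 247.6/EI
  δ_0 = 552.9/EI
Tip deflection under a unit load at B: L³/(3EI) = 30.38/EI.
With EI = 71000 kN·m²: δ_0 = 0.007787 m and δ_{BB} = 0.000428 m/kN.
Compatibility — the spring shortens by R_B/k under the reaction it provides: δ_0 − R_B·δ_{BB} = R_B/k. With 1/k = 0.000526 m/kN, R_B = δ_0 / (δ_{BB} + 1/k) = 0.007787 / (0.000428 + 0.000526) = 8.161 kN.
Vertical equilibrium: R_A = ΣP − R_B = 179.5 − 8.161 = 171.3 kN.

R_A = 171.3 kN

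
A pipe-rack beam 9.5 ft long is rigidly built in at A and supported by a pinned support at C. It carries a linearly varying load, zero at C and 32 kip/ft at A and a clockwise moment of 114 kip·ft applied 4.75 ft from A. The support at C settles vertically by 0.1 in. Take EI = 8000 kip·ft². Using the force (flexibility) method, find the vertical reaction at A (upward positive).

Choose R_C as the redundant. The primary structure is the cantilever fixed at A.
Free-end deflection of the primary structure under the applied loading (downward +):
  triangular load, peak 32 at the fixed end: w₀L⁴/(30EI) = 8688/EI
  clockwise couple 114 at a = 4.75: M₀a(2L − a)/(2EI) = 3858/EI
  δ_0 = 12546/EI
Tip deflection under a unit load at C: L³/(3EI) = 285.8/EI.
With EI = 8000 kip·ft²: δ_0 = 1.5683 ft and δ_{CC} = 0.035724 ft/kip.
Compatibility — the beam at C must follow the support down by 0.008333 ft: δ_0 − R_C·δ_{CC} = 0.008333, so R_C = (1.5683 − 0.008333)/0.035724 = 43.67 kip.
Vertical equilibrium: R_A = ΣP − R_C = 152 − 43.67 = 108.3 kip.

R_A = 108.3 kip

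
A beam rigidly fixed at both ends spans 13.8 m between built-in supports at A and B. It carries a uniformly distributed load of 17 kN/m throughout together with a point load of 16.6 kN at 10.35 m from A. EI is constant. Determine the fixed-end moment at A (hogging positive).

Release both end moments; the primary structure is a simply-supported span AB with redundants M_A and M_B.
Simple-span end rotations at A and B under the given loads:
  at A: UDL 17: wL³/(24EI) = 1862/EI
  at B: UDL 17: wL³/(24EI) = 1862/EI
  at A: point load 16.6 at a = 10.35: Pab(L + b)/(6LEI) = 123.5/EI
  at B: point load 16.6 at a = 10.35: Pab(L + a)/(6LEI) = 172.9/EI
  θ_A0 = 1985/EI,  θ_B0 = 2034/EI
Flexibility coefficients: a unit moment at one end gives L/(3EI) there and L/(6EI) at the far end, so f₁₁ = f₂₂ = 4.6/EI and f₁₂ = f₂₁ = 2.3/EI.
Compatibility — zero rotation at each built-in end:
  4.6 M_A + 2.3 M_B = 1985
  2.3 M_A + 4.6 M_B = 2034
Solving the pair gives M_A = 280.5 kN·m and M_B = 302 kN·m (hogging).

M_A = 280.5 kN·m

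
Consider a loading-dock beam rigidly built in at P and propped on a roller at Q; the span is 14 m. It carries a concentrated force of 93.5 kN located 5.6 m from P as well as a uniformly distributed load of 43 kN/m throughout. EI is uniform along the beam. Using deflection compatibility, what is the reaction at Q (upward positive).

R_Q = 245.2 kN

Take the reaction at Q as the redundant and release it; the primary structure is a cantilever fixed at P.
Deflection at Q on the released cantilever, summing each load's contribution:
  point load 93.5 at a = 5.6: Pa²(3L − a)/(6EI) = 17788/EI
  UDL 43: wL⁴/(8EI) = 206486/EI
  δ_0 = 224274/EI
Flexibility coefficient — unit upward force at Q: δ_{QQ} = L³/(3EI) = 914.7/EI.
The prop prevents deflection at Q: R_Q = δ_0/δ_{QQ} = 224274/914.7 = 245.2 kN.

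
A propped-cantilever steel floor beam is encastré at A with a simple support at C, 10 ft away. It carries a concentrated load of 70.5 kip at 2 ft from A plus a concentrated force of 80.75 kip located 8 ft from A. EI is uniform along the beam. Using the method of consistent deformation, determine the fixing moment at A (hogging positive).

Release the roller at C. Primary structure: cantilever fixed at A.
Primary-structure tip deflection at C by superposition:
  point load 70.5 at a = 2: Pa²(3L − a)/(6EI) = 1316/EI
  point load 80.75 at a = 8: Pa²(3L − a)/(6EI) = 18949/EI
  δ_0 = 20265/EI
Tip deflection under a unit load at C: L³/(3EI) = 333.3/EI.
Compatibility at C: δ_0 − R_C·δ_{CC} = 0, so R_C = 20265/333.3 = 60.8 kip.
Moment equilibrium about A: M_A = Σ(load moments about A) − R_C·L = 787 − 60.8×10 = 179 kip·ft.

M_A = 179 kip·ft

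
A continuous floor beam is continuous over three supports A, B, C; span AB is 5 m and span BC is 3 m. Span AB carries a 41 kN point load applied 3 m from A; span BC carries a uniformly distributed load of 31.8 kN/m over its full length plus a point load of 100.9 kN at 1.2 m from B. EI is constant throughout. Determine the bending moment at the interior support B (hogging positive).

M_B = 59.81 kN·m

Take M_B as the redundant. Released structure: two simple spans AB and BC with a hinge at B.
Discontinuity in slope at B on the released structure — sum the simple-span end rotations:
  span AB: point load 41 at a = 3: Pab(L + a)/(6LEI) = 65.6/EI
  span BC: UDL 31.8: wL³/(24EI) = 35.77/EI
  span BC: point load 100.9 at a = 1.2: Pab(L + b)/(6LEI) = 58.12/EI
  relative rotation θ_0 = (65.6 + 93.89)/EI = 159.5/EI
A unit hogging moment at B produces rotation L₁/(3EI) + L₂/(3EI) = 2.667/EI.
Compatibility: M_B·(L₁+L₂)/(3EI) = θ_0, giving M_B = 59.81 kN·m (hogging).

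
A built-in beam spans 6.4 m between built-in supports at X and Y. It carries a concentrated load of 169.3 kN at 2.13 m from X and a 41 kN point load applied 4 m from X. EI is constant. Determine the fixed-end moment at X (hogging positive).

M_X = 183.6 kN·m

Take the two fixed-end moments M_X, M_Y as redundants; the released structure is the simple span XY.
On the primary (simply-supported) span, the end slopes from the loading are:
  at X: point load 169.3 at a = 2.13: Pab(L + b)/(6LEI) = 427.9/EI
  at Y: point load 169.3 at a = 2.13: Pab(L + a)/(6LEI) = 342/EI
  at X: point load 41 at a = 4: Pab(L + b)/(6LEI) = 90.2/EI
  at Y: point load 41 at a = 4: Pab(L + a)/(6LEI) = 106.6/EI
  θ_X0 = 518.1/EI,  θ_Y0 = 448.6/EI
Flexibility coefficients: a unit moment at one end gives L/(3EI) there and L/(6EI) at the far end, so f₁₁ = f₂₂ = 2.133/EI and f₁₂ = f₂₁ = 1.067/EI.
Compatibility — zero rotation at each built-in end:
  2.133 M_X + 1.067 M_Y = 518.1
  1.067 M_X + 2.133 M_Y = 448.6
Solving the pair gives M_X = 183.6 kN·m and M_Y = 118.5 kN·m (hogging).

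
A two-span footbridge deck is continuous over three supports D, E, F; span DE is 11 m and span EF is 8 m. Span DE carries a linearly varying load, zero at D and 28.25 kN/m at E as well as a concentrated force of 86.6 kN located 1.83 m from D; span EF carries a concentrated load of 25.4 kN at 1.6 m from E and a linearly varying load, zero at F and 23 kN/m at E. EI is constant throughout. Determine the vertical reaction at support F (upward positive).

Take M_E as the redundant. Released structure: two simple spans DE and EF with a hinge at E.
Discontinuity in slope at E on the released structure — sum the simple-span end rotations:
  span DE: triangular load, peak 28.25: w₀L³/(45EI) = 835.6/EI
  span DE: point load 86.6 at a = 1.83: Pab(L + a)/(6LEI) = 282.5/EI
  span EF: point load 25.4 at a = 1.6: Pab(L + b)/(6LEI) = 78.03/EI
  span EF: triangular load, peak 23: w₀L³/(45EI) = 261.7/EI
  relative rotation θ_0 = (1118 + 339.7)/EI = 1458/EI
A unit hogging moment at E produces rotation L₁/(3EI) + L₂/(3EI) = 6.333/EI.
Slope continuity at E: θ_0 = M_E·6.333/EI, so M_E = 1458/6.333 = 230.2 kN·m (hogging).
Span EF, ΣM about F: R_E^{EF}·8 = 653.2 + 230.2, so R_E^{EF} = 110.4 kN and R_F = 117.4 − 110.4 = 6.974 kN.

R_F = 6.974 kN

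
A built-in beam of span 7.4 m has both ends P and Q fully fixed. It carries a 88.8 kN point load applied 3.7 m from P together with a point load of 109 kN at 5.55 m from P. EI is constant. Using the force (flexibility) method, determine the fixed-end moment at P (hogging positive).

Release both end moments; the primary structure is a simply-supported span PQ with redundants M_P and M_Q.
End rotations of the released simple span under the applied load (×1/EI):
  at P: point load 88.8 at a = 3.7: Pab(L + b)/(6LEI) = 303.9/EI
  at Q: point load 88.8 at a = 3.7: Pab(L + a)/(6LEI) = 303.9/EI
  at P: point load 109 at a = 5.55: Pab(L + b)/(6LEI) = 233.2/EI
  at Q: point load 109 at a = 5.55: Pab(L + a)/(6LEI) = 326.4/EI
  θ_P0 = 537.1/EI,  θ_Q0 = 630.3/EI
Flexibility coefficients: a unit moment at one end gives L/(3EI) there and L/(6EI) at the far end, so f₁₁ = f₂₂ = 2.467/EI and f₁₂ = f₂₁ = 1.233/EI.
Compatibility — zero rotation at each built-in end:
  2.467 M_P + 1.233 M_Q = 537.1
  1.233 M_P + 2.467 M_Q = 630.3
Solving the pair gives M_P = 119.9 kN·m and M_Q = 195.6 kN·m (hogging).

M_P = 119.9 kN·m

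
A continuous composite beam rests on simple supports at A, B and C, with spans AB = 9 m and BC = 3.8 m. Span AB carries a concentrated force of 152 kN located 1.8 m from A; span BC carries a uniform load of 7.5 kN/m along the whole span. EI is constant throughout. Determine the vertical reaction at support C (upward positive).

Take M_B as the redundant. Released structure: two simple spans AB and BC with a hinge at B.
Discontinuity in slope at B on the released structure — sum the simple-span end rotations:
  span AB: point load 152 at a = 1.8: Pab(L + a)/(6LEI) = 394/EI
  span BC: UDL 7.5: wL³/(24EI) = 17.15/EI
  relative rotation θ_0 = (394 + 17.15)/EI = 411.1/EI
A unit hogging moment at B produces rotation L₁/(3EI) + L₂/(3EI) = 4.267/EI.
Compatibility: M_B·(L₁+L₂)/(3EI) = θ_0, giving M_B = 96.36 kN·m (hogging).
Span BC, ΣM about C: R_B^{BC}·3.8 = 54.15 + 96.36, so R_B^{BC} = 39.61 kN and R_C = 28.5 − 39.61 = -11.11 kN.

R_C = -11.11 kN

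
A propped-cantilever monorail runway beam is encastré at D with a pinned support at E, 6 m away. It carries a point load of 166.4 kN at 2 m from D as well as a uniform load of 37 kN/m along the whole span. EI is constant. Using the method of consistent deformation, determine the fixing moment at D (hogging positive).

Release the roller at E. Primary structure: cantilever fixed at D.
Deflection at E on the released cantilever, summing each load's contribution:
  point load 166.4 at a = 2: Pa²(3L − a)/(6EI) = 1775/EI
  UDL 37: wL⁴/(8EI) = 5994/EI
  δ_0 = 7769/EI
Flexibility coefficient — unit upward force at E: δ_{EE} = L³/(3EI) = 72/EI.
The prop prevents deflection at E: R_E = δ_0/δ_{EE} = 7769/72 = 107.9 kN.
Moment equilibrium about D: M_D = Σ(load moments about D) − R_E·L = 998.8 − 107.9×6 = 351.4 kN·m.

M_D = 351.4 kN·m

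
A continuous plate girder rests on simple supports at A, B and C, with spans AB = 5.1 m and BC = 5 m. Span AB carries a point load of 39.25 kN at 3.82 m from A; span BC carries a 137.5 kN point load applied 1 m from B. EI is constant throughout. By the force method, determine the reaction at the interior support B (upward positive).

Release continuity at B by inserting a hinge; the redundant is the internal moment M_B. The primary structure is two simply-supported spans AB and BC.
End slopes at the hinge B, treating each span as simply supported:
  span AB: point load 39.25 at a = 3.82: Pab(L + a)/(6LEI) = 55.94/EI
  span BC: point load 137.5 at a = 1: Pab(L + b)/(6LEI) = 165/EI
  relative rotation θ_0 = (55.94 + 165)/EI = 220.9/EI
A unit hogging moment at B produces rotation L₁/(3EI) + L₂/(3EI) = 3.367/EI.
Slope continuity at B: θ_0 = M_B·3.367/EI, so M_B = 220.9/3.367 = 65.63 kN·m (hogging).
Span AB, ΣM about A with M_B applied at B: R_B^{AB}·5.1 = 149.9 + 65.63, so R_B^{AB} = 42.27 kN and R_A = 39.25 − 42.27 = -3.017 kN.
Span BC, ΣM about C: R_B^{BC}·5 = 550 + 65.63, so R_B^{BC} = 123.1 kN and R_C = 137.5 − 123.1 = 14.37 kN.
R_B = 42.27 + 123.1 = 165.4 kN.

R_B = 165.4 kN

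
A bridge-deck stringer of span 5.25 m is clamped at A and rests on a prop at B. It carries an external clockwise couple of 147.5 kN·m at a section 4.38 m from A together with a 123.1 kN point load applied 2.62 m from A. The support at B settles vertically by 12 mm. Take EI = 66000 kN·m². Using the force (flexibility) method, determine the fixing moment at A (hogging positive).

Release the roller at B. Primary structure: cantilever fixed at A.
Downward deflection at the released point B due to the loads:
  clockwise couple 147.5 at a = 4.38: M₀a(2L − a)/(2EI) = 1977/EI
  point load 123.1 at a = 2.62: Pa²(3L − a)/(6EI) = 1849/EI
  δ_0 = 3826/EI
Tip deflection under a unit load at B: L³/(3EI) = 48.23/EI.
With EI = 66000 kN·m²: δ_0 = 0.057971 m and δ_{BB} = 0.000731 m/kN.
Compatibility — the beam at B must follow the support down by 0.012 m: δ_0 − R_B·δ_{BB} = 0.012, so R_B = (0.057971 − 0.012)/0.000731 = 62.9 kN.
Moment equilibrium about A: M_A = Σ(load moments about A) − R_B·L = 470 − 62.9×5.25 = 139.8 kN·m.

M_A = 139.8 kN·m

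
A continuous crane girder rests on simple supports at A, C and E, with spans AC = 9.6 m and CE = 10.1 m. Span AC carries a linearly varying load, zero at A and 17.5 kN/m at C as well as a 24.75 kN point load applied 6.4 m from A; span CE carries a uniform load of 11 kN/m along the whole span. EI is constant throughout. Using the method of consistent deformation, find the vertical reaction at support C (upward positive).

Take M_C as the redundant. Released structure: two simple spans AC and CE with a hinge at C.
End slopes at the hinge C, treating each span as simply supported:
  span AC: triangular load, peak 17.5: w₀L³/(45EI) = 344.1/EI
  span AC: point load 24.75 at a = 6.4: Pab(L + a)/(6LEI) = 140.8/EI
  span CE: UDL 11: wL³/(24EI) = 472.2/EI
  relative rotation θ_0 = (484.9 + 472.2)/EI = 957.1/EI
A unit hogging moment at C produces rotation L₁/(3EI) + L₂/(3EI) = 6.567/EI.
Compatibility: M_C·(L₁+L₂)/(3EI) = θ_0, giving M_C = 145.7 kN·m (hogging).
Span AC, ΣM about A with M_C applied at C: R_C^{AC}·9.6 = 696 + 145.7, so R_C^{AC} = 87.68 kN and R_A = 108.8 − 87.68 = 21.07 kN.
Span CE, ΣM about E: R_C^{CE}·10.1 = 561.1 + 145.7, so R_C^{CE} = 69.98 kN and R_E = 111.1 − 69.98 = 41.12 kN.
R_C = 87.68 + 69.98 = 157.7 kN.

R_C = 157.7 kN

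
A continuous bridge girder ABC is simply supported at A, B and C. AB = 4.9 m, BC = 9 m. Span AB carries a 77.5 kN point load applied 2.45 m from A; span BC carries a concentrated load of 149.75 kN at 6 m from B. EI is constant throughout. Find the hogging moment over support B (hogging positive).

M_B = 154.4 kN·m

Insert a hinge at B; M_B is the redundant, and each span becomes simply supported.
Rotations at B on the released spans (each span's end-slope, ×1/EI):
  span AB: point load 77.5 at a = 2.45: Pab(L + a)/(6LEI) = 116.3/EI
  span BC: point load 149.75 at a = 6: Pab(L + b)/(6LEI) = 599/EI
  relative rotation θ_0 = (116.3 + 599)/EI = 715.3/EI
A unit hogging moment at B produces rotation L₁/(3EI) + L₂/(3EI) = 4.633/EI.
Compatibility: M_B·(L₁+L₂)/(3EI) = θ_0, giving M_B = 154.4 kN·m (hogging).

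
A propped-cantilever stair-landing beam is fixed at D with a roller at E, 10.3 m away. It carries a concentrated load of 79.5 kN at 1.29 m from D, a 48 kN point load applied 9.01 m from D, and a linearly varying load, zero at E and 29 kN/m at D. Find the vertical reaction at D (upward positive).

Take the reaction at E as the redundant and release it; the primary structure is a cantilever fixed at D.
Downward deflection at the released point E due to the loads:
  point load 79.5 at a = 1.29: Pa²(3L − a)/(6EI) = 652.9/EI
  point load 48 at a = 9.01: Pa²(3L − a)/(6EI) = 14216/EI
  triangular load, peak 29 at the fixed end: w₀L⁴/(30EI) = 10880/EI
  δ_0 = 25749/EI
Flexibility coefficient — unit upward force at E: δ_{EE} = L³/(3EI) = 364.2/EI.
The prop prevents deflection at E: R_E = δ_0/δ_{EE} = 25749/364.2 = 70.69 kN.
Vertical equilibrium: R_D = ΣP − R_E = 276.9 − 70.69 = 206.2 kN.

R_D = 206.2 kN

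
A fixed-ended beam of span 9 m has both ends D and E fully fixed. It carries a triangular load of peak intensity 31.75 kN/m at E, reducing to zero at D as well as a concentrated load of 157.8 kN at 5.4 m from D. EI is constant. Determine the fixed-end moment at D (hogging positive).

M_D = 222.1 kN·m

Release both end moments; the primary structure is a simply-supported span DE with redundants M_D and M_E.
Simple-span end rotations at D and E under the given loads:
  at D: triangular load, peak 31.75: 7w₀L³/(360EI) = 450.1/EI
  at E: triangular load, peak 31.75: w₀L³/(45EI) = 514.4/EI
  at D: point load 157.8 at a = 5.4: Pab(L + b)/(6LEI) = 715.8/EI
  at E: point load 157.8 at a = 5.4: Pab(L + a)/(6LEI) = 818/EI
  θ_D0 = 1166/EI,  θ_E0 = 1332/EI
Flexibility coefficients: a unit moment at one end gives L/(3EI) there and L/(6EI) at the far end, so f₁₁ = f₂₂ = 3/EI and f₁₂ = f₂₁ = 1.5/EI.
Compatibility — zero rotation at each built-in end:
  3 M_D + 1.5 M_E = 1166
  1.5 M_D + 3 M_E = 1332
Solving the pair gives M_D = 222.1 kN·m and M_E = 333.1 kN·m (hogging).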